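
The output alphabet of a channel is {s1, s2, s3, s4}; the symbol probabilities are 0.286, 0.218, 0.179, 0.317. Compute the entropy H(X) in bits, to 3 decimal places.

1.965 bits

H = −Σ pᵢ log₂ pᵢ.
−0.286·log₂(0.286) = 0.5165
−0.218·log₂(0.218) = 0.4791
−0.179·log₂(0.179) = 0.4443
−0.317·log₂(0.317) = 0.5254
Sum ≈ 1.9653 → 1.965 bits.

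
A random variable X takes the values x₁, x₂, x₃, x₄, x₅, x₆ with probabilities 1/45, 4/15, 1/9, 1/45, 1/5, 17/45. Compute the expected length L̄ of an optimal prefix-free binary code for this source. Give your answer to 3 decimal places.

Repeatedly combine the two least-probable nodes; the expected code length is the sum of the merged weights.
merge 1/45 + 1/45 → 2/45
merge 2/45 + 1/9 → 7/45
merge 7/45 + 1/5 → 16/45
merge 4/15 + 16/45 → 28/45
merge 17/45 + 28/45 → 1
L = 2/45 + 7/45 + 16/45 + 28/45 + 1 = 98/45 ≈ 2.178 bits/symbol.

2.178 bits/symbol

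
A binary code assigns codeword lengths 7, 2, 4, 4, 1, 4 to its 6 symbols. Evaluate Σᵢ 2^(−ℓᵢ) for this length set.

0.9453125

With common denominator 2^7 = 128: Σ 2^(−ℓᵢ) = 1/128 + 32/128 + 8/128 + 8/128 + 64/128 + 8/128 = 121/128 = 0.9453125.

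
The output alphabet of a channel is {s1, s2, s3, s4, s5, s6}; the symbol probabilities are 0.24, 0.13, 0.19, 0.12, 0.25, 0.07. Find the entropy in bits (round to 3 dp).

2.468 bits

H = −Σ pᵢ log₂ pᵢ.
−0.24·log₂(0.24) = 0.4941
−0.13·log₂(0.13) = 0.3826
−0.19·log₂(0.19) = 0.4552
−0.12·log₂(0.12) = 0.3671
−0.25·log₂(0.25) = 0.5000
−0.07·log₂(0.07) = 0.2686
Sum ≈ 2.4676 → 2.468 bits.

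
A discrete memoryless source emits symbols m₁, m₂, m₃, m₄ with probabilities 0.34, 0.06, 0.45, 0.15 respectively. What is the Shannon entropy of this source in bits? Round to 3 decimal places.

1.702 bits

H = −Σ pᵢ log₂ pᵢ.
−0.34·log₂(0.34) = 0.5292
−0.06·log₂(0.06) = 0.2435
−0.45·log₂(0.45) = 0.5184
−0.15·log₂(0.15) = 0.4105
Sum ≈ 1.7017 → 1.702 bits.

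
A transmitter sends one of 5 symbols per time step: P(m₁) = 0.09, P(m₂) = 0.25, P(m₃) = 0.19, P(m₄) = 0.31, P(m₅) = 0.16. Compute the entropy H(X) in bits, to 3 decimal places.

H = −Σ pᵢ log₂ pᵢ.
−0.09·log₂(0.09) = 0.3127
−0.25·log₂(0.25) = 0.5000
−0.19·log₂(0.19) = 0.4552
−0.31·log₂(0.31) = 0.5238
−0.16·log₂(0.16) = 0.4230
Sum ≈ 2.2147 → 2.215 bits.

2.215 bits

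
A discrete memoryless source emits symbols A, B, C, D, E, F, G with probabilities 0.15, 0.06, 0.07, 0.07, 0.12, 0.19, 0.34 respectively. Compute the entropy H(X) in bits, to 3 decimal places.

2.543 bits

H = −Σ pᵢ log₂ pᵢ.
−0.15·log₂(0.15) = 0.4105
−0.06·log₂(0.06) = 0.2435
−0.07·log₂(0.07) = 0.2686
−0.07·log₂(0.07) = 0.2686
−0.12·log₂(0.12) = 0.3671
−0.19·log₂(0.19) = 0.4552
−0.34·log₂(0.34) = 0.5292
Sum ≈ 2.5427 → 2.543 bits.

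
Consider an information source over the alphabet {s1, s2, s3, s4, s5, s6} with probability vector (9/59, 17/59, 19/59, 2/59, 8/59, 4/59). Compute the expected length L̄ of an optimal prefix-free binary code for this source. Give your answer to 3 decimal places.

2.339 bits/symbol

Repeatedly combine the two least-probable nodes; the expected code length is the sum of the merged weights.
merge 2/59 + 4/59 → 6/59
merge 6/59 + 8/59 → 14/59
merge 9/59 + 14/59 → 23/59
merge 17/59 + 19/59 → 36/59
merge 23/59 + 36/59 → 1
L = 6/59 + 14/59 + 23/59 + 36/59 + 1 = 138/59 ≈ 2.339 bits/symbol.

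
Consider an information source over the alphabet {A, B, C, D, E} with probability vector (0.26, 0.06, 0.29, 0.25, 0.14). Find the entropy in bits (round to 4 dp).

2.1638 bits

H = −Σ pᵢ log₂ pᵢ.
−0.26·log₂(0.26) = 0.5053
−0.06·log₂(0.06) = 0.2435
−0.29·log₂(0.29) = 0.5179
−0.25·log₂(0.25) = 0.5000
−0.14·log₂(0.14) = 0.3971
Sum ≈ 2.1638 → 2.1638 bits.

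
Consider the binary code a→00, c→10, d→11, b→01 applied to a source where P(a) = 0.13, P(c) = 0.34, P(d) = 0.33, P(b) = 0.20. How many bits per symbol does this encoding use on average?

2 bits/symbol

L̄ = Σ pᵢ·ℓᵢ = 0.13·2 + 0.34·2 + 0.33·2 + 0.20·2 = 2 bits/symbol.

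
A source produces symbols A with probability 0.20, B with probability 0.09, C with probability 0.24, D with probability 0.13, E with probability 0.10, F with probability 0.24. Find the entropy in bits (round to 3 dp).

H = −Σ pᵢ log₂ pᵢ.
−0.20·log₂(0.20) = 0.4644
−0.09·log₂(0.09) = 0.3127
−0.24·log₂(0.24) = 0.4941
−0.13·log₂(0.13) = 0.3826
−0.10·log₂(0.10) = 0.3322
−0.24·log₂(0.24) = 0.4941
Sum ≈ 2.4801 → 2.480 bits.

2.480 bits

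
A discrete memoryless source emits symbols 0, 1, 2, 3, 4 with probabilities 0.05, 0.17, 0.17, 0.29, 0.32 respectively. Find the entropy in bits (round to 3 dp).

H = −Σ pᵢ log₂ pᵢ.
−0.05·log₂(0.05) = 0.2161
−0.17·log₂(0.17) = 0.4346
−0.17·log₂(0.17) = 0.4346
−0.29·log₂(0.29) = 0.5179
−0.32·log₂(0.32) = 0.5260
Sum ≈ 2.1292 → 2.129 bits.

2.129 bits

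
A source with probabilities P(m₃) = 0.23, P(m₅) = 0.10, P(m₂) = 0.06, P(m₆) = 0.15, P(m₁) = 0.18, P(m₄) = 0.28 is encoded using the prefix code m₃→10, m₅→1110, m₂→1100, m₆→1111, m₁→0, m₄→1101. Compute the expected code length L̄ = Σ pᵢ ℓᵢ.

L̄ = Σ pᵢ·ℓᵢ = 0.23·2 + 0.10·4 + 0.06·4 + 0.15·4 + 0.18·1 + 0.28·4 = 3 bits/symbol.

3 bits/symbol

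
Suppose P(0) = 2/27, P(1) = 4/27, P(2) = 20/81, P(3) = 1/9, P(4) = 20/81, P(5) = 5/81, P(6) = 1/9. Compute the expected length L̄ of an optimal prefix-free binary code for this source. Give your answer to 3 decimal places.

Repeatedly combine the two least-probable nodes; the expected code length is the sum of the merged weights.
merge 5/81 + 2/27 → 11/81
merge 1/9 + 1/9 → 2/9
merge 11/81 + 4/27 → 23/81
merge 2/9 + 20/81 → 38/81
merge 20/81 + 23/81 → 43/81
merge 38/81 + 43/81 → 1
L = 11/81 + 2/9 + 23/81 + 38/81 + 43/81 + 1 = 214/81 ≈ 2.642 bits/symbol.

2.642 bits/symbol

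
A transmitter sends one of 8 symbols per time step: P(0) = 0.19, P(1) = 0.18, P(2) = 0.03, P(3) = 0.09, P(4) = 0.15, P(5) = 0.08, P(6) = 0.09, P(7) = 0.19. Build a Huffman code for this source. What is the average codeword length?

2.91 bits/symbol

Repeatedly combine the two least-probable nodes; the expected code length is the sum of the merged weights.
merge 3/100 + 2/25 → 11/100
merge 9/100 + 9/100 → 9/50
merge 11/100 + 3/20 → 13/50
merge 9/50 + 9/50 → 9/25
merge 19/100 + 19/100 → 19/50
merge 13/50 + 9/25 → 31/50
merge 19/50 + 31/50 → 1
L = 11/100 + 9/50 + 13/50 + 9/25 + 19/50 + 31/50 + 1 = 291/100 = 2.91 bits/symbol.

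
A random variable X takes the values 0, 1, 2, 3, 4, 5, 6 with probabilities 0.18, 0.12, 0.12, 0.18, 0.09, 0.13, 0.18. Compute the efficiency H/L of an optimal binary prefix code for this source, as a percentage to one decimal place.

Entropy H = −Σ p log₂ p ≈ 2.7654 bits.
Huffman merges: 9/100+3/25→21/100; 3/25+13/100→1/4; 9/50+9/50→9/25; 9/50+21/100→39/100; 1/4+9/25→61/100; 39/100+61/100→1. L = 141/50 ≈ 2.8200.
Efficiency = H/L = 2.7654/2.8200 = 98.1%.

98.1%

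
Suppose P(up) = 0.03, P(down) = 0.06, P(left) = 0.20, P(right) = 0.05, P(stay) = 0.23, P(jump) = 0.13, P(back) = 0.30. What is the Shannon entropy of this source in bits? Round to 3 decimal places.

H = −Σ pᵢ log₂ pᵢ.
−0.03·log₂(0.03) = 0.1518
−0.06·log₂(0.06) = 0.2435
−0.20·log₂(0.20) = 0.4644
−0.05·log₂(0.05) = 0.2161
−0.23·log₂(0.23) = 0.4877
−0.13·log₂(0.13) = 0.3826
−0.30·log₂(0.30) = 0.5211
Sum ≈ 2.4672 → 2.467 bits.

2.467 bits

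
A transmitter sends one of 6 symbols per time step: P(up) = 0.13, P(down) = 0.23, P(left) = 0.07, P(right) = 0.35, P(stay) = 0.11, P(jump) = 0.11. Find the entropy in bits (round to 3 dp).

2.370 bits

H = −Σ pᵢ log₂ pᵢ.
−0.13·log₂(0.13) = 0.3826
−0.23·log₂(0.23) = 0.4877
−0.07·log₂(0.07) = 0.2686
−0.35·log₂(0.35) = 0.5301
−0.11·log₂(0.11) = 0.3503
−0.11·log₂(0.11) = 0.3503
Sum ≈ 2.3695 → 2.370 bits.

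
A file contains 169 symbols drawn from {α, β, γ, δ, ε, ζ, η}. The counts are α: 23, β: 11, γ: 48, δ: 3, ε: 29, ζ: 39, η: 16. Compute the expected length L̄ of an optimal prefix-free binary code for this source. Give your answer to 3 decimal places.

2.568 bits/symbol

Probabilities are the counts divided by 169.
Repeatedly combine the two least-probable nodes; the expected code length is the sum of the merged weights.
merge 3/169 + 11/169 → 14/169
merge 14/169 + 16/169 → 30/169
merge 23/169 + 29/169 → 4/13
merge 30/169 + 3/13 → 69/169
merge 48/169 + 4/13 → 100/169
merge 69/169 + 100/169 → 1
L = 14/169 + 30/169 + 4/13 + 69/169 + 100/169 + 1 = 434/169 ≈ 2.568 bits/symbol.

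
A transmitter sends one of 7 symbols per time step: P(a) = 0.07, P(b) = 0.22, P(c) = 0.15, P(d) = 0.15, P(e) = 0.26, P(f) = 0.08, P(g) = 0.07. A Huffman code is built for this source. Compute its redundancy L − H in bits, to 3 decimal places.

0.024 bits

Entropy H = −Σ p log₂ p ≈ 2.6356 bits.
Huffman merges: 7/100+7/100→7/50; 2/25+7/50→11/50; 3/20+3/20→3/10; 11/50+11/50→11/25; 13/50+3/10→14/25; 11/25+14/25→1. L = 133/50 ≈ 2.6600.
L − H = 2.6600 − 2.6356 = 0.024 bits.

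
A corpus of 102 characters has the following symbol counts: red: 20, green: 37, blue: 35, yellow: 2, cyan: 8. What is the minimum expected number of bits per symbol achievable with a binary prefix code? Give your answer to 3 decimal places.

Probabilities are the counts divided by 102.
Repeatedly combine the two least-probable nodes; the expected code length is the sum of the merged weights.
merge 1/51 + 4/51 → 5/51
merge 5/51 + 10/51 → 5/17
merge 5/17 + 35/102 → 65/102
merge 37/102 + 65/102 → 1
L = 5/51 + 5/17 + 65/102 + 1 = 69/34 ≈ 2.029 bits/symbol.

2.029 bits/symbol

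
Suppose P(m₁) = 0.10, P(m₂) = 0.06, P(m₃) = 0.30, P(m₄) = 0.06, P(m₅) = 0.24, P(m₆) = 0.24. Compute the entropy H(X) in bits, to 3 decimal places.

2.329 bits

H = −Σ pᵢ log₂ pᵢ.
−0.10·log₂(0.10) = 0.3322
−0.06·log₂(0.06) = 0.2435
−0.30·log₂(0.30) = 0.5211
−0.06·log₂(0.06) = 0.2435
−0.24·log₂(0.24) = 0.4941
−0.24·log₂(0.24) = 0.4941
Sum ≈ 2.3286 → 2.329 bits.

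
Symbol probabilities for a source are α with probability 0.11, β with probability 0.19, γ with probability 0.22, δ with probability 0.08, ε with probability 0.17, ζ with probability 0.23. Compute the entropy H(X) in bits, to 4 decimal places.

2.4998 bits

H = −Σ pᵢ log₂ pᵢ.
−0.11·log₂(0.11) = 0.3503
−0.19·log₂(0.19) = 0.4552
−0.22·log₂(0.22) = 0.4806
−0.08·log₂(0.08) = 0.2915
−0.17·log₂(0.17) = 0.4346
−0.23·log₂(0.23) = 0.4877
Sum ≈ 2.4998 → 2.4998 bits.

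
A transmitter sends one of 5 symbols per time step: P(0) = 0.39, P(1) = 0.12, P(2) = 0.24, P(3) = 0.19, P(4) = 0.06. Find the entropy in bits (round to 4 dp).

H = −Σ pᵢ log₂ pᵢ.
−0.39·log₂(0.39) = 0.5298
−0.12·log₂(0.12) = 0.3671
−0.24·log₂(0.24) = 0.4941
−0.19·log₂(0.19) = 0.4552
−0.06·log₂(0.06) = 0.2435
Sum ≈ 2.0898 → 2.0898 bits.

2.0898 bits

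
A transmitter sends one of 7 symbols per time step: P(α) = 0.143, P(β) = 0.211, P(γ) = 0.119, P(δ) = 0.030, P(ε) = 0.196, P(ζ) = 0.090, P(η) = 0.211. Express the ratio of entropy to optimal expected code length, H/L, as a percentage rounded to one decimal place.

Entropy H = −Σ p log₂ p ≈ 2.6392 bits.
Huffman merges: 3/100+9/100→3/25; 119/1000+3/25→239/1000; 143/1000+49/250→339/1000; 211/1000+211/1000→211/500; 239/1000+339/1000→289/500; 211/500+289/500→1. L = 1349/500 ≈ 2.6980.
Efficiency = H/L = 2.6392/2.6980 = 97.8%.

97.8%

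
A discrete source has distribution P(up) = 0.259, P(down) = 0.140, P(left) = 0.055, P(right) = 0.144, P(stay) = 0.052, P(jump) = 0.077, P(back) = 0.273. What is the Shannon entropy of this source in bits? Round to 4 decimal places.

2.5526 bits

H = −Σ pᵢ log₂ pᵢ.
−0.259·log₂(0.259) = 0.5048
−0.140·log₂(0.140) = 0.3971
−0.055·log₂(0.055) = 0.2301
−0.144·log₂(0.144) = 0.4026
−0.052·log₂(0.052) = 0.2218
−0.077·log₂(0.077) = 0.2848
−0.273·log₂(0.273) = 0.5113
Sum ≈ 2.5526 → 2.5526 bits.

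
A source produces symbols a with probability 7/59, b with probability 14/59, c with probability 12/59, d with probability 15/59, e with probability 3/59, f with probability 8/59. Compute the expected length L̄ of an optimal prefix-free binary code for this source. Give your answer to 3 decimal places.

Repeatedly combine the two least-probable nodes; the expected code length is the sum of the merged weights.
merge 3/59 + 7/59 → 10/59
merge 8/59 + 10/59 → 18/59
merge 12/59 + 14/59 → 26/59
merge 15/59 + 18/59 → 33/59
merge 26/59 + 33/59 → 1
L = 10/59 + 18/59 + 26/59 + 33/59 + 1 = 146/59 ≈ 2.475 bits/symbol.

2.475 bits/symbol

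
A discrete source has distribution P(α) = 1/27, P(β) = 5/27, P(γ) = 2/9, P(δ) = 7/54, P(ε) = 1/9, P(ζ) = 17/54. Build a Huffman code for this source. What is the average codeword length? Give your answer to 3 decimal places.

2.426 bits/symbol

Repeatedly combine the two least-probable nodes; the expected code length is the sum of the merged weights.
merge 1/27 + 1/9 → 4/27
merge 7/54 + 4/27 → 5/18
merge 5/27 + 2/9 → 11/27
merge 5/18 + 17/54 → 16/27
merge 11/27 + 16/27 → 1
L = 4/27 + 5/18 + 11/27 + 16/27 + 1 = 131/54 ≈ 2.426 bits/symbol.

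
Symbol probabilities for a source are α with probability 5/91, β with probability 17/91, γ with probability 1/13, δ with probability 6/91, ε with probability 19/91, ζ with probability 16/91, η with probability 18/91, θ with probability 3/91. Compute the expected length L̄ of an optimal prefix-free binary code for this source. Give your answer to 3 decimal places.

Repeatedly combine the two least-probable nodes; the expected code length is the sum of the merged weights.
merge 3/91 + 5/91 → 8/91
merge 6/91 + 1/13 → 1/7
merge 8/91 + 1/7 → 3/13
merge 16/91 + 17/91 → 33/91
merge 18/91 + 19/91 → 37/91
merge 3/13 + 33/91 → 54/91
merge 37/91 + 54/91 → 1
L = 8/91 + 1/7 + 3/13 + 33/91 + 37/91 + 54/91 + 1 = 257/91 ≈ 2.824 bits/symbol.

2.824 bits/symbol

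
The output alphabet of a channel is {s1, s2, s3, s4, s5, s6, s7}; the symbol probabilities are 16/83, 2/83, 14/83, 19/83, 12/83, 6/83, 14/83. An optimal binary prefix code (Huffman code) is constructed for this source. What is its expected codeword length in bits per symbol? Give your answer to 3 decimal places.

2.675 bits/symbol

Repeatedly combine the two least-probable nodes; the expected code length is the sum of the merged weights.
merge 2/83 + 6/83 → 8/83
merge 8/83 + 12/83 → 20/83
merge 14/83 + 14/83 → 28/83
merge 16/83 + 19/83 → 35/83
merge 20/83 + 28/83 → 48/83
merge 35/83 + 48/83 → 1
L = 8/83 + 20/83 + 28/83 + 35/83 + 48/83 + 1 = 222/83 ≈ 2.675 bits/symbol.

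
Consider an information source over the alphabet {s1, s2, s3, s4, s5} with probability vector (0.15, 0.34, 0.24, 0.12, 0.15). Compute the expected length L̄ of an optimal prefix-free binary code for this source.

2.27 bits/symbol

Repeatedly combine the two least-probable nodes; the expected code length is the sum of the merged weights.
merge 3/25 + 3/20 → 27/100
merge 3/20 + 6/25 → 39/100
merge 27/100 + 17/50 → 61/100
merge 39/100 + 61/100 → 1
L = 27/100 + 39/100 + 61/100 + 1 = 227/100 = 2.27 bits/symbol.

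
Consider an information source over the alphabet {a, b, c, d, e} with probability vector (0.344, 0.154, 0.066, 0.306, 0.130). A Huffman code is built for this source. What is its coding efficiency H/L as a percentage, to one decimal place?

Entropy H = −Σ p log₂ p ≈ 2.1095 bits.
Huffman merges: 33/500+13/100→49/250; 77/500+49/250→7/20; 153/500+43/125→13/20; 7/20+13/20→1. L = 549/250 ≈ 2.1960.
Efficiency = H/L = 2.1095/2.1960 = 96.1%.

96.1%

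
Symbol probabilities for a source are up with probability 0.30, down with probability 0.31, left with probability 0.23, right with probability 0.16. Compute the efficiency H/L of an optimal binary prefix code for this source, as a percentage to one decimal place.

Entropy H = −Σ p log₂ p ≈ 1.9556 bits.
Huffman merges: 4/25+23/100→39/100; 3/10+31/100→61/100; 39/100+61/100→1. L = 2 ≈ 2.0000.
Efficiency = H/L = 1.9556/2.0000 = 97.8%.

97.8%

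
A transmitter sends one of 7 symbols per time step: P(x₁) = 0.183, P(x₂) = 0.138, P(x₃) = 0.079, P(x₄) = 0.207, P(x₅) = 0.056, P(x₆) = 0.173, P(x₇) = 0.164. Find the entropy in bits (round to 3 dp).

H = −Σ pᵢ log₂ pᵢ.
−0.183·log₂(0.183) = 0.4484
−0.138·log₂(0.138) = 0.3943
−0.079·log₂(0.079) = 0.2893
−0.207·log₂(0.207) = 0.4704
−0.056·log₂(0.056) = 0.2329
−0.173·log₂(0.173) = 0.4379
−0.164·log₂(0.164) = 0.4278
Sum ≈ 2.7008 → 2.701 bits.

2.701 bits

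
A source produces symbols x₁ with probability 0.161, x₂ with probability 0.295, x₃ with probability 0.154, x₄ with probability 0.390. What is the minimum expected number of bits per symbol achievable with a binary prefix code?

1.925 bits/symbol

Repeatedly combine the two least-probable nodes; the expected code length is the sum of the merged weights.
merge 77/500 + 161/1000 → 63/200
merge 59/200 + 63/200 → 61/100
merge 39/100 + 61/100 → 1
L = 63/200 + 61/100 + 1 = 77/40 = 1.925 bits/symbol.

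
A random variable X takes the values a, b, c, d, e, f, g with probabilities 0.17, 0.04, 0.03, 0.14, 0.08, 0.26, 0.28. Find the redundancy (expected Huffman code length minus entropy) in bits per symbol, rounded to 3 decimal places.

Entropy H = −Σ p log₂ p ≈ 2.4802 bits.
Huffman merges: 3/100+1/25→7/100; 7/100+2/25→3/20; 7/50+3/20→29/100; 17/100+13/50→43/100; 7/25+29/100→57/100; 43/100+57/100→1. L = 251/100 ≈ 2.5100.
L − H = 2.5100 − 2.4802 = 0.030 bits.

0.030 bits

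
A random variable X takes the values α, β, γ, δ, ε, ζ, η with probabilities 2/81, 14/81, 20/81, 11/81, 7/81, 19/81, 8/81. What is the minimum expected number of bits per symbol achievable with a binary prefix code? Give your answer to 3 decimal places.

2.630 bits/symbol

Repeatedly combine the two least-probable nodes; the expected code length is the sum of the merged weights.
merge 2/81 + 7/81 → 1/9
merge 8/81 + 1/9 → 17/81
merge 11/81 + 14/81 → 25/81
merge 17/81 + 19/81 → 4/9
merge 20/81 + 25/81 → 5/9
merge 4/9 + 5/9 → 1
L = 1/9 + 17/81 + 25/81 + 4/9 + 5/9 + 1 = 71/27 ≈ 2.630 bits/symbol.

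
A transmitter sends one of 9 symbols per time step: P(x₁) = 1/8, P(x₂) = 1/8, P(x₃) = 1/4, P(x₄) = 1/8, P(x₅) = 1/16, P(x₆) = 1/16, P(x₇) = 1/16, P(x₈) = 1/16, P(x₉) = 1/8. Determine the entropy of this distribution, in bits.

Each probability is a power of 1/2, so log₂(1/p) is an integer.
H = Σ p·log₂(1/p) = 1/8·3 + 1/8·3 + 1/4·2 + 1/8·3 + 1/16·4 + 1/16·4 + 1/16·4 + 1/16·4 + 1/8·3 = 3 bits.

3 bits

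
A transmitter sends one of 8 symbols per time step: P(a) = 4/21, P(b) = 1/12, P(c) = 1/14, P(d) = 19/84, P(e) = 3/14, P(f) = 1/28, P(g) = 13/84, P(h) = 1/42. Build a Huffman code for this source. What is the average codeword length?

Repeatedly combine the two least-probable nodes; the expected code length is the sum of the merged weights.
merge 1/42 + 1/28 → 5/84
merge 5/84 + 1/14 → 11/84
merge 1/12 + 11/84 → 3/14
merge 13/84 + 4/21 → 29/84
merge 3/14 + 3/14 → 3/7
merge 19/84 + 29/84 → 4/7
merge 3/7 + 4/7 → 1
L = 5/84 + 11/84 + 3/14 + 29/84 + 3/7 + 4/7 + 1 = 11/4 = 2.75 bits/symbol.

2.75 bits/symbol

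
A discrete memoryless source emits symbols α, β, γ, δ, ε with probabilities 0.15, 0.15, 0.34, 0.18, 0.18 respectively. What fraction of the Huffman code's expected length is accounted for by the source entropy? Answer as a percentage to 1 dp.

97.4%

Entropy H = −Σ p log₂ p ≈ 2.2409 bits.
Huffman merges: 3/20+3/20→3/10; 9/50+9/50→9/25; 3/10+17/50→16/25; 9/25+16/25→1. L = 23/10 ≈ 2.3000.
Efficiency = H/L = 2.2409/2.3000 = 97.4%.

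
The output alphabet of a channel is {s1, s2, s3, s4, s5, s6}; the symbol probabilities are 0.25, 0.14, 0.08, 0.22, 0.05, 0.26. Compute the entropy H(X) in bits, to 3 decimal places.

2.391 bits

H = −Σ pᵢ log₂ pᵢ.
−0.25·log₂(0.25) = 0.5000
−0.14·log₂(0.14) = 0.3971
−0.08·log₂(0.08) = 0.2915
−0.22·log₂(0.22) = 0.4806
−0.05·log₂(0.05) = 0.2161
−0.26·log₂(0.26) = 0.5053
Sum ≈ 2.3906 → 2.391 bits.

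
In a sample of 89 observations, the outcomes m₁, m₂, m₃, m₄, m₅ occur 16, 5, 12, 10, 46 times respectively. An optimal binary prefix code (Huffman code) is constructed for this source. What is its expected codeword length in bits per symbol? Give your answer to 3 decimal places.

Probabilities are the counts divided by 89.
Repeatedly combine the two least-probable nodes; the expected code length is the sum of the merged weights.
merge 5/89 + 10/89 → 15/89
merge 12/89 + 15/89 → 27/89
merge 16/89 + 27/89 → 43/89
merge 43/89 + 46/89 → 1
L = 15/89 + 27/89 + 43/89 + 1 = 174/89 ≈ 1.955 bits/symbol.

1.955 bits/symbol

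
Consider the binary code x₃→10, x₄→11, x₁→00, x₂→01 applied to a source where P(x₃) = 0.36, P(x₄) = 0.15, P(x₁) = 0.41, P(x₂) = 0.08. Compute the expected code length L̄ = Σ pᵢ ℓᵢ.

2 bits/symbol

L̄ = Σ pᵢ·ℓᵢ = 0.36·2 + 0.15·2 + 0.41·2 + 0.08·2 = 2 bits/symbol.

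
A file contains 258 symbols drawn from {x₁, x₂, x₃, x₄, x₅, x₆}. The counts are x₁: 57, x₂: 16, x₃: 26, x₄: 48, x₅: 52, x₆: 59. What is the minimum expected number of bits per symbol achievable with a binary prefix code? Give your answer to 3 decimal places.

2.512 bits/symbol

Probabilities are the counts divided by 258.
Repeatedly combine the two least-probable nodes; the expected code length is the sum of the merged weights.
merge 8/129 + 13/129 → 7/43
merge 7/43 + 8/43 → 15/43
merge 26/129 + 19/86 → 109/258
merge 59/258 + 15/43 → 149/258
merge 109/258 + 149/258 → 1
L = 7/43 + 15/43 + 109/258 + 149/258 + 1 = 108/43 ≈ 2.512 bits/symbol.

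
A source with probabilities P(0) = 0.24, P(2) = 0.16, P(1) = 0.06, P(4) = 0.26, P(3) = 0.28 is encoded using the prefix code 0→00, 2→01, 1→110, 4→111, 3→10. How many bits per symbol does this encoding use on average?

2.32 bits/symbol

L̄ = Σ pᵢ·ℓᵢ = 0.24·2 + 0.16·2 + 0.06·3 + 0.26·3 + 0.28·2 = 2.32 bits/symbol.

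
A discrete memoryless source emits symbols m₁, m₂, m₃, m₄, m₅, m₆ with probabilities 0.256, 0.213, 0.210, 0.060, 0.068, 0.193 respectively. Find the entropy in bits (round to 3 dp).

H = −Σ pᵢ log₂ pᵢ.
−0.256·log₂(0.256) = 0.5032
−0.213·log₂(0.213) = 0.4752
−0.210·log₂(0.210) = 0.4728
−0.060·log₂(0.060) = 0.2435
−0.068·log₂(0.068) = 0.2637
−0.193·log₂(0.193) = 0.4581
Sum ≈ 2.4166 → 2.417 bits.

2.417 bits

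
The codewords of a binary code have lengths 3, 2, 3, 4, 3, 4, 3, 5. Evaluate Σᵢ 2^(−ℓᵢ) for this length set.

With common denominator 2^5 = 32: Σ 2^(−ℓᵢ) = 4/32 + 8/32 + 4/32 + 2/32 + 4/32 + 2/32 + 4/32 + 1/32 = 29/32 = 0.90625.

0.90625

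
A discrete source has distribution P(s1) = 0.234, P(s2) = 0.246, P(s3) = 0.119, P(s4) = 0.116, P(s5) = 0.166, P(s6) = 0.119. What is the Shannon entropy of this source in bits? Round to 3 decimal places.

2.510 bits

H = −Σ pᵢ log₂ pᵢ.
−0.234·log₂(0.234) = 0.4903
−0.246·log₂(0.246) = 0.4977
−0.119·log₂(0.119) = 0.3654
−0.116·log₂(0.116) = 0.3605
−0.166·log₂(0.166) = 0.4301
−0.119·log₂(0.119) = 0.3654
Sum ≈ 2.5095 → 2.510 bits.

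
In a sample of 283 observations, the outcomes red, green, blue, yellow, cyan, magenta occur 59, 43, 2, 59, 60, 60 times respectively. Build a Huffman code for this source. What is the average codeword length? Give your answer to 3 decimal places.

Probabilities are the counts divided by 283.
Repeatedly combine the two least-probable nodes; the expected code length is the sum of the merged weights.
merge 2/283 + 43/283 → 45/283
merge 45/283 + 59/283 → 104/283
merge 59/283 + 60/283 → 119/283
merge 60/283 + 104/283 → 164/283
merge 119/283 + 164/283 → 1
L = 45/283 + 104/283 + 119/283 + 164/283 + 1 = 715/283 ≈ 2.527 bits/symbol.

2.527 bits/symbol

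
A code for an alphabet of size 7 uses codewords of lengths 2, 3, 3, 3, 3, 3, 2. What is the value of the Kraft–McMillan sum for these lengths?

1.125

With common denominator 2^3 = 8: Σ 2^(−ℓᵢ) = 2/8 + 1/8 + 1/8 + 1/8 + 1/8 + 1/8 + 2/8 = 9/8 = 1.125.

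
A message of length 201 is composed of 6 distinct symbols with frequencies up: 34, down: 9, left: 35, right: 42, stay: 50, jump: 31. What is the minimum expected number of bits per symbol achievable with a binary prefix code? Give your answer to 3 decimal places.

Probabilities are the counts divided by 201.
Repeatedly combine the two least-probable nodes; the expected code length is the sum of the merged weights.
merge 3/67 + 31/201 → 40/201
merge 34/201 + 35/201 → 23/67
merge 40/201 + 14/67 → 82/201
merge 50/201 + 23/67 → 119/201
merge 82/201 + 119/201 → 1
L = 40/201 + 23/67 + 82/201 + 119/201 + 1 = 511/201 ≈ 2.542 bits/symbol.

2.542 bits/symbol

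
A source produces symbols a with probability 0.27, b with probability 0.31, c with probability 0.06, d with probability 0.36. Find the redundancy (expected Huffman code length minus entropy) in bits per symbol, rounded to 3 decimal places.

Entropy H = −Σ p log₂ p ≈ 1.8080 bits.
Huffman merges: 3/50+27/100→33/100; 31/100+33/100→16/25; 9/25+16/25→1. L = 197/100 ≈ 1.9700.
L − H = 1.9700 − 1.8080 = 0.162 bits.

0.162 bits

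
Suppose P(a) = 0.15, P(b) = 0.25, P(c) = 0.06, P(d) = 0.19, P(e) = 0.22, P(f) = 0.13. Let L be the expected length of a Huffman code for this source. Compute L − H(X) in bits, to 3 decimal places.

Entropy H = −Σ p log₂ p ≈ 2.4725 bits.
Huffman merges: 3/50+13/100→19/100; 3/20+19/100→17/50; 19/100+11/50→41/100; 1/4+17/50→59/100; 41/100+59/100→1. L = 253/100 ≈ 2.5300.
L − H = 2.5300 − 2.4725 = 0.057 bits.

0.057 bits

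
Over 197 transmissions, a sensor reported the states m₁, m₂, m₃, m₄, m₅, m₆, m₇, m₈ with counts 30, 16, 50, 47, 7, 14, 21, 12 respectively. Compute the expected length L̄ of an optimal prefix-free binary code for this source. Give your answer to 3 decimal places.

2.756 bits/symbol

Probabilities are the counts divided by 197.
Repeatedly combine the two least-probable nodes; the expected code length is the sum of the merged weights.
merge 7/197 + 12/197 → 19/197
merge 14/197 + 16/197 → 30/197
merge 19/197 + 21/197 → 40/197
merge 30/197 + 30/197 → 60/197
merge 40/197 + 47/197 → 87/197
merge 50/197 + 60/197 → 110/197
merge 87/197 + 110/197 → 1
L = 19/197 + 30/197 + 40/197 + 60/197 + 87/197 + 110/197 + 1 = 543/197 ≈ 2.756 bits/symbol.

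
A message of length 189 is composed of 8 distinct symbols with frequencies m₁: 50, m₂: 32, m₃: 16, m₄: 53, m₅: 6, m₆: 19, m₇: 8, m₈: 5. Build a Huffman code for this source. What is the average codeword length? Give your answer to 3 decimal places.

2.614 bits/symbol

Probabilities are the counts divided by 189.
Repeatedly combine the two least-probable nodes; the expected code length is the sum of the merged weights.
merge 5/189 + 2/63 → 11/189
merge 8/189 + 11/189 → 19/189
merge 16/189 + 19/189 → 5/27
merge 19/189 + 32/189 → 17/63
merge 5/27 + 50/189 → 85/189
merge 17/63 + 53/189 → 104/189
merge 85/189 + 104/189 → 1
L = 11/189 + 19/189 + 5/27 + 17/63 + 85/189 + 104/189 + 1 = 494/189 ≈ 2.614 bits/symbol.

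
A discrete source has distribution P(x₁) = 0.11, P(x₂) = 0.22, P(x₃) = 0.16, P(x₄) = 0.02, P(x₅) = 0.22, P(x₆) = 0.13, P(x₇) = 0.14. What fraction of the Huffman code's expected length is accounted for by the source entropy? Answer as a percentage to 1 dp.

Entropy H = −Σ p log₂ p ≈ 2.6271 bits.
Huffman merges: 1/50+11/100→13/100; 13/100+13/100→13/50; 7/50+4/25→3/10; 11/50+11/50→11/25; 13/50+3/10→14/25; 11/25+14/25→1. L = 269/100 ≈ 2.6900.
Efficiency = H/L = 2.6271/2.6900 = 97.7%.

97.7%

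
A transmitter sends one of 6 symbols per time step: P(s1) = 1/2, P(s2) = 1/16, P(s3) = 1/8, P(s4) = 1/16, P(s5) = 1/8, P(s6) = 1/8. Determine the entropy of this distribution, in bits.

2.125 bits

Each probability is a power of 1/2, so log₂(1/p) is an integer.
H = Σ p·log₂(1/p) = 1/2·1 + 1/16·4 + 1/8·3 + 1/16·4 + 1/8·3 + 1/8·3 = 2.125 bits.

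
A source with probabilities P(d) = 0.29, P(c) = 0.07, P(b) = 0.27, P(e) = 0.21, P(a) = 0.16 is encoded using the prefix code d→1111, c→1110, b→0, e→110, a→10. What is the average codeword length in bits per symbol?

L̄ = Σ pᵢ·ℓᵢ = 0.29·4 + 0.07·4 + 0.27·1 + 0.21·3 + 0.16·2 = 2.66 bits/symbol.

2.66 bits/symbol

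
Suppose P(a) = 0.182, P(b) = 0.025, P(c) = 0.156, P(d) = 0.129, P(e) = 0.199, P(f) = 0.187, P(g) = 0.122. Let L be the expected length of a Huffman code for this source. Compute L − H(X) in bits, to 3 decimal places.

Entropy H = −Σ p log₂ p ≈ 2.6658 bits.
Huffman merges: 1/40+61/500→147/1000; 129/1000+147/1000→69/250; 39/250+91/500→169/500; 187/1000+199/1000→193/500; 69/250+169/500→307/500; 193/500+307/500→1. L = 2761/1000 ≈ 2.7610.
L − H = 2.7610 − 2.6658 = 0.095 bits.

0.095 bits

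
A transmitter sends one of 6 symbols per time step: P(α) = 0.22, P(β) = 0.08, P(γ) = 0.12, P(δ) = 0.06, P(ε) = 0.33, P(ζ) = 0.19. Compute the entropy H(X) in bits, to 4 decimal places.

2.3657 bits

H = −Σ pᵢ log₂ pᵢ.
−0.22·log₂(0.22) = 0.4806
−0.08·log₂(0.08) = 0.2915
−0.12·log₂(0.12) = 0.3671
−0.06·log₂(0.06) = 0.2435
−0.33·log₂(0.33) = 0.5278
−0.19·log₂(0.19) = 0.4552
Sum ≈ 2.3657 → 2.3657 bits.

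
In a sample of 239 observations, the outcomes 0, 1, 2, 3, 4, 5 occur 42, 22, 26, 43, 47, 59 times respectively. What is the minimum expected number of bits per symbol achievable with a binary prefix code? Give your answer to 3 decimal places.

Probabilities are the counts divided by 239.
Repeatedly combine the two least-probable nodes; the expected code length is the sum of the merged weights.
merge 22/239 + 26/239 → 48/239
merge 42/239 + 43/239 → 85/239
merge 47/239 + 48/239 → 95/239
merge 59/239 + 85/239 → 144/239
merge 95/239 + 144/239 → 1
L = 48/239 + 85/239 + 95/239 + 144/239 + 1 = 611/239 ≈ 2.556 bits/symbol.

2.556 bits/symbol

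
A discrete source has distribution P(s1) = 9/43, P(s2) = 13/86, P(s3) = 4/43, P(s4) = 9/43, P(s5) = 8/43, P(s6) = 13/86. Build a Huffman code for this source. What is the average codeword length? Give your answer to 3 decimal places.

Repeatedly combine the two least-probable nodes; the expected code length is the sum of the merged weights.
merge 4/43 + 13/86 → 21/86
merge 13/86 + 8/43 → 29/86
merge 9/43 + 9/43 → 18/43
merge 21/86 + 29/86 → 25/43
merge 18/43 + 25/43 → 1
L = 21/86 + 29/86 + 18/43 + 25/43 + 1 = 111/43 ≈ 2.581 bits/symbol.

2.581 bits/symbol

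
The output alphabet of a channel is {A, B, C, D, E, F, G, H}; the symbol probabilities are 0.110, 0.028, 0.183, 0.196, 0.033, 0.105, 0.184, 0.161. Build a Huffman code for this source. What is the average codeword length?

Repeatedly combine the two least-probable nodes; the expected code length is the sum of the merged weights.
merge 7/250 + 33/1000 → 61/1000
merge 61/1000 + 21/200 → 83/500
merge 11/100 + 161/1000 → 271/1000
merge 83/500 + 183/1000 → 349/1000
merge 23/125 + 49/250 → 19/50
merge 271/1000 + 349/1000 → 31/50
merge 19/50 + 31/50 → 1
L = 61/1000 + 83/500 + 271/1000 + 349/1000 + 19/50 + 31/50 + 1 = 2847/1000 = 2.847 bits/symbol.

2.847 bits/symbol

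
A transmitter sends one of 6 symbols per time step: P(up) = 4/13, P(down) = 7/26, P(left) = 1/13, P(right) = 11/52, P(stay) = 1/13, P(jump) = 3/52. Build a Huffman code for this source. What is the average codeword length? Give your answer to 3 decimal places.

2.346 bits/symbol

Repeatedly combine the two least-probable nodes; the expected code length is the sum of the merged weights.
merge 3/52 + 1/13 → 7/52
merge 1/13 + 7/52 → 11/52
merge 11/52 + 11/52 → 11/26
merge 7/26 + 4/13 → 15/26
merge 11/26 + 15/26 → 1
L = 7/52 + 11/52 + 11/26 + 15/26 + 1 = 61/26 ≈ 2.346 bits/symbol.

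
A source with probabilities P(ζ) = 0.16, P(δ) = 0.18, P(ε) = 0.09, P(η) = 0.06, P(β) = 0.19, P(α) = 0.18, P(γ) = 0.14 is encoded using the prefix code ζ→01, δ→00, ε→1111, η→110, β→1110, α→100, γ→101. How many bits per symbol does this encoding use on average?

2.94 bits/symbol

L̄ = Σ pᵢ·ℓᵢ = 0.16·2 + 0.18·2 + 0.09·4 + 0.06·3 + 0.19·4 + 0.18·3 + 0.14·3 = 2.94 bits/symbol.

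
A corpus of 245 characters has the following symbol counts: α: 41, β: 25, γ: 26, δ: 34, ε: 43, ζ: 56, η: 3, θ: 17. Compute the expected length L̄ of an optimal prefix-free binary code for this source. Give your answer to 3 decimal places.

Probabilities are the counts divided by 245.
Repeatedly combine the two least-probable nodes; the expected code length is the sum of the merged weights.
merge 3/245 + 17/245 → 4/49
merge 4/49 + 5/49 → 9/49
merge 26/245 + 34/245 → 12/49
merge 41/245 + 43/245 → 12/35
merge 9/49 + 8/35 → 101/245
merge 12/49 + 12/35 → 144/245
merge 101/245 + 144/245 → 1
L = 4/49 + 9/49 + 12/49 + 12/35 + 101/245 + 144/245 + 1 = 699/245 ≈ 2.853 bits/symbol.

2.853 bits/symbol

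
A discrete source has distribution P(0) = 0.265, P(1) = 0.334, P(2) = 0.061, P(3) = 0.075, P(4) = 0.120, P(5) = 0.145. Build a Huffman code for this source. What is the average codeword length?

Repeatedly combine the two least-probable nodes; the expected code length is the sum of the merged weights.
merge 61/1000 + 3/40 → 17/125
merge 3/25 + 17/125 → 32/125
merge 29/200 + 32/125 → 401/1000
merge 53/200 + 167/500 → 599/1000
merge 401/1000 + 599/1000 → 1
L = 17/125 + 32/125 + 401/1000 + 599/1000 + 1 = 299/125 = 2.392 bits/symbol.

2.392 bits/symbol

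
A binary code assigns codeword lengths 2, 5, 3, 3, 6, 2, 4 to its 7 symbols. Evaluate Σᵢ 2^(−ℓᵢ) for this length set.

With common denominator 2^6 = 64: Σ 2^(−ℓᵢ) = 16/64 + 2/64 + 8/64 + 8/64 + 1/64 + 16/64 + 4/64 = 55/64 = 0.859375.

0.859375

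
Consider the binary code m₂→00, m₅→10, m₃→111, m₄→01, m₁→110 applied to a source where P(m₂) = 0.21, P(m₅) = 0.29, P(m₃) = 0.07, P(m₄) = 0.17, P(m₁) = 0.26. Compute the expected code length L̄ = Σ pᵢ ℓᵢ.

L̄ = Σ pᵢ·ℓᵢ = 0.21·2 + 0.29·2 + 0.07·3 + 0.17·2 + 0.26·3 = 2.33 bits/symbol.

2.33 bits/symbol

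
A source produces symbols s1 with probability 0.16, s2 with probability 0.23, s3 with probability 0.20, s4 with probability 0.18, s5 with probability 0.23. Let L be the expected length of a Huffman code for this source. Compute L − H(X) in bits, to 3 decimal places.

Entropy H = −Σ p log₂ p ≈ 2.3080 bits.
Huffman merges: 4/25+9/50→17/50; 1/5+23/100→43/100; 23/100+17/50→57/100; 43/100+57/100→1. L = 117/50 ≈ 2.3400.
L − H = 2.3400 − 2.3080 = 0.032 bits.

0.032 bits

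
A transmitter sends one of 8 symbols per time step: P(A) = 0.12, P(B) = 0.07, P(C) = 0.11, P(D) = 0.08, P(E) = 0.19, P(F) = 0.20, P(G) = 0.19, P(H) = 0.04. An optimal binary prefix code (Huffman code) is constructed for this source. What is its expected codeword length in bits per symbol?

2.91 bits/symbol

Repeatedly combine the two least-probable nodes; the expected code length is the sum of the merged weights.
merge 1/25 + 7/100 → 11/100
merge 2/25 + 11/100 → 19/100
merge 11/100 + 3/25 → 23/100
merge 19/100 + 19/100 → 19/50
merge 19/100 + 1/5 → 39/100
merge 23/100 + 19/50 → 61/100
merge 39/100 + 61/100 → 1
L = 11/100 + 19/100 + 23/100 + 19/50 + 39/100 + 61/100 + 1 = 291/100 = 2.91 bits/symbol.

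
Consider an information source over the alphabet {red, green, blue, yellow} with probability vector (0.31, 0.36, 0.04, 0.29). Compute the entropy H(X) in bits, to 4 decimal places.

H = −Σ pᵢ log₂ pᵢ.
−0.31·log₂(0.31) = 0.5238
−0.36·log₂(0.36) = 0.5306
−0.04·log₂(0.04) = 0.1858
−0.29·log₂(0.29) = 0.5179
Sum ≈ 1.7581 → 1.7581 bits.

1.7581 bits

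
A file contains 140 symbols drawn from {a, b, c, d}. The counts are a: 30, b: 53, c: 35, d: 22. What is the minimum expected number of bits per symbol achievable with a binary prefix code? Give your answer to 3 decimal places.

Probabilities are the counts divided by 140.
Repeatedly combine the two least-probable nodes; the expected code length is the sum of the merged weights.
merge 11/70 + 3/14 → 13/35
merge 1/4 + 13/35 → 87/140
merge 53/140 + 87/140 → 1
L = 13/35 + 87/140 + 1 = 279/140 ≈ 1.993 bits/symbol.

1.993 bits/symbol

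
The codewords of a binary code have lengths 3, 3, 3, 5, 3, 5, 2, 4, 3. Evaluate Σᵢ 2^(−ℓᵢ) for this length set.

With common denominator 2^5 = 32: Σ 2^(−ℓᵢ) = 4/32 + 4/32 + 4/32 + 1/32 + 4/32 + 1/32 + 8/32 + 2/32 + 4/32 = 32/32 = 1.

1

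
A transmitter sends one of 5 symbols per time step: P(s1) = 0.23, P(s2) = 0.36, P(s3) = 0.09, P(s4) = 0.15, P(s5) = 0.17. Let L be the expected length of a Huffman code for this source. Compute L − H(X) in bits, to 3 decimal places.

0.064 bits

Entropy H = −Σ p log₂ p ≈ 2.1761 bits.
Huffman merges: 9/100+3/20→6/25; 17/100+23/100→2/5; 6/25+9/25→3/5; 2/5+3/5→1. L = 56/25 ≈ 2.2400.
L − H = 2.2400 − 2.1761 = 0.064 bits.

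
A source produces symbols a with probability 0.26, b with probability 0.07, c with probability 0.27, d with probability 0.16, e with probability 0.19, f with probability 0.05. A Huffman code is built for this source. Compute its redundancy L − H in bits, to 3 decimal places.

Entropy H = −Σ p log₂ p ≈ 2.3782 bits.
Huffman merges: 1/20+7/100→3/25; 3/25+4/25→7/25; 19/100+13/50→9/20; 27/100+7/25→11/20; 9/20+11/20→1. L = 12/5 ≈ 2.4000.
L − H = 2.4000 − 2.3782 = 0.022 bits.

0.022 bits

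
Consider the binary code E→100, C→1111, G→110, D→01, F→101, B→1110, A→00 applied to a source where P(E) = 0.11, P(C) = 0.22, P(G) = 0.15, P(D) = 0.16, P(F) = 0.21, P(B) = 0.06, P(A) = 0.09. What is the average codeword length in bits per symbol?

3.03 bits/symbol

L̄ = Σ pᵢ·ℓᵢ = 0.11·3 + 0.22·4 + 0.15·3 + 0.16·2 + 0.21·3 + 0.06·4 + 0.09·2 = 3.03 bits/symbol.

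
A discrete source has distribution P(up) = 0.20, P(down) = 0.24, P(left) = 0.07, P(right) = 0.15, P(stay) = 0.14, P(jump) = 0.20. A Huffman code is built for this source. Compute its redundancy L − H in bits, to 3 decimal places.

Entropy H = −Σ p log₂ p ≈ 2.4991 bits.
Huffman merges: 7/100+7/50→21/100; 3/20+1/5→7/20; 1/5+21/100→41/100; 6/25+7/20→59/100; 41/100+59/100→1. L = 64/25 ≈ 2.5600.
L − H = 2.5600 − 2.4991 = 0.061 bits.

0.061 bits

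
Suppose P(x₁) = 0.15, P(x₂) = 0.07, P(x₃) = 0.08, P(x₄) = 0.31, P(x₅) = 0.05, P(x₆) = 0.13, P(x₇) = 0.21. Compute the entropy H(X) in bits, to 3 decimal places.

H = −Σ pᵢ log₂ pᵢ.
−0.15·log₂(0.15) = 0.4105
−0.07·log₂(0.07) = 0.2686
−0.08·log₂(0.08) = 0.2915
−0.31·log₂(0.31) = 0.5238
−0.05·log₂(0.05) = 0.2161
−0.13·log₂(0.13) = 0.3826
−0.21·log₂(0.21) = 0.4728
Sum ≈ 2.5660 → 2.566 bits.

2.566 bits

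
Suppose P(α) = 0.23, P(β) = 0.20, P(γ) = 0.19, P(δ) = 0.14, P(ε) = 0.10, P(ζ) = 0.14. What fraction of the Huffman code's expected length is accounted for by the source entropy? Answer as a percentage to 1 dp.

98.6%

Entropy H = −Σ p log₂ p ≈ 2.5337 bits.
Huffman merges: 1/10+7/50→6/25; 7/50+19/100→33/100; 1/5+23/100→43/100; 6/25+33/100→57/100; 43/100+57/100→1. L = 257/100 ≈ 2.5700.
Efficiency = H/L = 2.5337/2.5700 = 98.6%.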